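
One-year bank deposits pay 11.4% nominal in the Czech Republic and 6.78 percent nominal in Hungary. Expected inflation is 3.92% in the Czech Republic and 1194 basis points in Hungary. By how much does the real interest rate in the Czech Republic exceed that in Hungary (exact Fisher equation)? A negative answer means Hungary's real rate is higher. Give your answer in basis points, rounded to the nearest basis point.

1181 basis points

The Czech Republic: (1 + 0.1140)/(1 + 0.0392) − 1 = 7.1978%
Hungary: (1 + 0.0678)/(1 + 0.1194) − 1 = -4.6096%
Differential = 7.1978% − (-4.6096%) = 11.8075% → 1181 basis points.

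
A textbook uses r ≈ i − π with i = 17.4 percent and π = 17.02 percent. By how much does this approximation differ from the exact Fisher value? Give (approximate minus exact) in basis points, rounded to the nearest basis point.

6 basis points

Approximate: r ≈ 17.400% − 17.020% = 0.3800%
Exact: (1 + 0.1740)/(1 + 0.1702) − 1 = 0.3247%
Error = 0.3800% − 0.3247% = 0.0553% → 6 basis points.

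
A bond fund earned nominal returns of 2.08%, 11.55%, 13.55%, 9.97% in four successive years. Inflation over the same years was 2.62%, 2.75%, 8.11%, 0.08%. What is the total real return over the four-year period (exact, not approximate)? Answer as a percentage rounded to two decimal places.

Compound the nominal returns: 1.0208 × 1.1155 × 1.1355 × 1.0997 = 1.421908.
Compound inflation: 1.0262 × 1.0275 × 1.0811 × 1.0008 = 1.140846.
Deflate: 1.421908 / 1.140846 = 1.246363.
Total real return = 1.246363 − 1 → 24.64%.

24.64%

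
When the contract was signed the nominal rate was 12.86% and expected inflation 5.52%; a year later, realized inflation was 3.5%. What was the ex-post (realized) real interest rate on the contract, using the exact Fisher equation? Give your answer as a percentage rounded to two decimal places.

9.04%

Ex-post: (1 + 0.1286)/(1 + 0.0350) − 1 = 9.0435%
So the realized real rate is 9.04%.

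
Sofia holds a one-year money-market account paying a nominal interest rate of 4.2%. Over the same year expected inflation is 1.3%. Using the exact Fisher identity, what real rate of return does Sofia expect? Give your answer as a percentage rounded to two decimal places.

2.86%

1 + r = 1.04200 / 1.01300 = 1.028628
r = 1.028628 − 1 = 2.8628%, i.e. 2.86%.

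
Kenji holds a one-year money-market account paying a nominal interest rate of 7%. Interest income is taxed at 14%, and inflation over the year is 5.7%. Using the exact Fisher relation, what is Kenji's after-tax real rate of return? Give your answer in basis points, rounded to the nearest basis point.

30 basis points

After-tax nominal return = 7% × (1 − 0.14) = 6.0200%.
1 + r = 1.06020 / 1.05700 = 1.003027
After-tax real rate = 1.003027 − 1 → 30 basis points.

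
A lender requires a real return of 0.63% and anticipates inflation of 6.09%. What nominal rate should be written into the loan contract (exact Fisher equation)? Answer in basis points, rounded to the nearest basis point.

676 basis points

(1 + i) = (1 + r)(1 + π) = 1.00630 × 1.06090 = 1.06758367
i = 1.06758367 − 1, so the required nominal rate is 676 basis points.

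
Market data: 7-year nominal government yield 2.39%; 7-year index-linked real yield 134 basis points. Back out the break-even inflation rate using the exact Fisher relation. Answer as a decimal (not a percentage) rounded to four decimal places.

(1 + π) = (1 + i)/(1 + r) = 1.02390 / 1.01340 = 1.010361
Break-even inflation = 1.010361 − 1 → 0.0104.

0.0104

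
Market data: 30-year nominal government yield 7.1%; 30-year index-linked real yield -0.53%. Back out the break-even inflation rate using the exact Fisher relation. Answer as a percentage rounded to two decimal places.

7.67%

(1 + π) = (1 + i)/(1 + r) = 1.07100 / 0.99470 = 1.076707
Break-even inflation = 1.076707 − 1 → 7.67%.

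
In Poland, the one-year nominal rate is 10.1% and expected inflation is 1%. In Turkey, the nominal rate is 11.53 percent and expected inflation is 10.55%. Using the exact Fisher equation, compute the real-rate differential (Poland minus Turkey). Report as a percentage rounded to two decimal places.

Poland: (1 + 0.1010)/(1 + 0.0100) − 1 = 9.0099%
Turkey: (1 + 0.1153)/(1 + 0.1055) − 1 = 0.8865%
Differential = 9.0099% − 0.8865% = 8.1234% → 8.12%.

8.12%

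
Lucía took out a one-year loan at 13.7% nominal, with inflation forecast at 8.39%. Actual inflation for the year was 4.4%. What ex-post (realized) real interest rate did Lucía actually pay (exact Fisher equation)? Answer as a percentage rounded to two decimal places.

Ex-post: (1 + 0.1370)/(1 + 0.0440) − 1 = 8.9080%
So the realized real rate is 8.91%.

8.91%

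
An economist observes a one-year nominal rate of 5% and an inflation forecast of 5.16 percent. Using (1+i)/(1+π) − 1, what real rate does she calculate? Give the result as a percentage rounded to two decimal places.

-0.15%

1 + r = 1.05000 / 1.05160 = 0.998479
r = 0.998479 − 1 = -0.1521%, i.e. -0.15%.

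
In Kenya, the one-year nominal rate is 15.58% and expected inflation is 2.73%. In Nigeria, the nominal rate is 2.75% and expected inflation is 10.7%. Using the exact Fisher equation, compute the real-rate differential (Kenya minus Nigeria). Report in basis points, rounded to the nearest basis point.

1969 basis points

Kenya: (1 + 0.1558)/(1 + 0.0273) − 1 = 12.5085%
Nigeria: (1 + 0.0275)/(1 + 0.1070) − 1 = -7.1816%
Differential = 12.5085% − (-7.1816%) = 19.6901% → 1969 basis points.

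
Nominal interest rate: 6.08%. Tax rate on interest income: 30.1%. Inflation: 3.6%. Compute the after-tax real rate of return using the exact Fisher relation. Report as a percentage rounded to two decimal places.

0.63%

After-tax nominal return = 6.08% × (1 − 0.301) = 4.24992%.
1 + r = 1.0424992 / 1.03600 = 1.006273
After-tax real rate = 1.006273 − 1 → 0.63%.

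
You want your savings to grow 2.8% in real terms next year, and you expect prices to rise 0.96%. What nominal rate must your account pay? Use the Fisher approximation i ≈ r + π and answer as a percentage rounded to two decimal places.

3.76%

i ≈ r + π = 2.8% + 0.96% = 3.76%.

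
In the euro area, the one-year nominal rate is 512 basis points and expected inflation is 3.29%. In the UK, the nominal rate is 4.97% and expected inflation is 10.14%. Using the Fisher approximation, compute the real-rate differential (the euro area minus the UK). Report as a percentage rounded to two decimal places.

The euro area: 5.12% − 3.29% = 1.830%
The UK: 4.97% − 10.14% = -5.170%
Differential = 7.000% → 7.00%.

7.00%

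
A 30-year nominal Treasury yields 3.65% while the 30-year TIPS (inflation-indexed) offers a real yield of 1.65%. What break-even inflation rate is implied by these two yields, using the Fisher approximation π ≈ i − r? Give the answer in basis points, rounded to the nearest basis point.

π ≈ i − r = 3.65% − 1.65% → 200 basis points.

200 basis points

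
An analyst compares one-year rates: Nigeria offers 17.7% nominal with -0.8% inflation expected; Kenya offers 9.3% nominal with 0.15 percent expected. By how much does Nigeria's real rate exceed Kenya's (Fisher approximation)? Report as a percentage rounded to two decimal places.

Nigeria: 17.7% − (-0.8%) = 18.500%
Kenya: 9.3% − 0.15% = 9.150%
Differential = 9.350% → 9.35%.

9.35%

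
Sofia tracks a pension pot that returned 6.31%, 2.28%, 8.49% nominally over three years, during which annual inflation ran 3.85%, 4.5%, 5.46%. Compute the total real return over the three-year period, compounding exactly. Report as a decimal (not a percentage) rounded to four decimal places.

Nominal growth factor = 1.0631 × 1.0228 × 1.0849 = 1.179654
Price-level growth factor = 1.0385 × 1.0450 × 1.0546 = 1.144486
Real growth factor = 1.179654 / 1.144486 = 1.030728
Total real return = 1.030728 − 1 → 0.0307.

0.0307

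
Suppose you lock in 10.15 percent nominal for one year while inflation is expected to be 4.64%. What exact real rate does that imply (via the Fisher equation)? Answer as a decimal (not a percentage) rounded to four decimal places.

By the Fisher equation, 1 + r = (1 + i)/(1 + π).
1 + r = 1.10150 / 1.04640 = 1.052657
r = 1.052657 − 1 = 5.2657%, i.e. 0.0527.

0.0527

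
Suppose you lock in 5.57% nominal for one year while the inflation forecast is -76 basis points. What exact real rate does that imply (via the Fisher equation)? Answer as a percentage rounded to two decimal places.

6.38%

By the Fisher equation, 1 + r = (1 + i)/(1 + π).
1 + r = 1.05570 / 0.99240 = 1.063785
r = 1.063785 − 1 = 6.3785%, i.e. 6.38%.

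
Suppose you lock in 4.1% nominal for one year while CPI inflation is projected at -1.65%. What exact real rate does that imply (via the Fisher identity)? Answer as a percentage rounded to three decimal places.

5.846%

By the Fisher identity, 1 + r = (1 + i)/(1 + π).
1 + r = 1.04100 / 0.98350 = 1.0584647
r = 1.0584647 − 1 = 5.84647%, i.e. 5.846%.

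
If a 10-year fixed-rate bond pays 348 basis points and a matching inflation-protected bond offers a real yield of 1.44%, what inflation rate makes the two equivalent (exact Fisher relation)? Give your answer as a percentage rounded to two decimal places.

(1 + π) = (1 + i)/(1 + r) = 1.03480 / 1.01440 = 1.020110
Break-even inflation = 1.020110 − 1 → 2.01%.

2.01%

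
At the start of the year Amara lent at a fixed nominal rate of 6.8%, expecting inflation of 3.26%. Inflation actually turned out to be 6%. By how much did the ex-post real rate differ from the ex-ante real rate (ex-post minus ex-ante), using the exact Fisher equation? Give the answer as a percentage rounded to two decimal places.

-2.67%

Ex-ante: (1 + 0.0680)/(1 + 0.0326) − 1 = 3.4282%
Ex-post: (1 + 0.0680)/(1 + 0.0600) − 1 = 0.7547%
Difference (ex-post − ex-ante) = -2.6735% → -2.67%.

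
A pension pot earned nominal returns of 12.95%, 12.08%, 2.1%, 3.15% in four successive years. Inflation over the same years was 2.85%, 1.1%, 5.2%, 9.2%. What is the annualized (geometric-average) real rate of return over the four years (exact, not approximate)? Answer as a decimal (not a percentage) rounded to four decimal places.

0.0278

Nominal growth factor = 1.1295 × 1.1208 × 1.0210 × 1.0315 = 1.33324306
Price-level growth factor = 1.0285 × 1.0110 × 1.0520 × 1.0920 = 1.19452111
Real growth factor = 1.33324306 / 1.19452111 = 1.11613185
Annualized real rate = 1.11613185^(1/4) − 1 = 2.7848% → 0.0278.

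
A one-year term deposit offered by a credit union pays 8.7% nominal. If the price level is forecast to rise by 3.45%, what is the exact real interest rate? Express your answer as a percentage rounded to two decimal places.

By the Fisher equation, 1 + r = (1 + i)/(1 + π).
1 + r = 1.08700 / 1.03450 = 1.050749
r = 1.050749 − 1 = 5.0749%, i.e. 5.07%.

5.07%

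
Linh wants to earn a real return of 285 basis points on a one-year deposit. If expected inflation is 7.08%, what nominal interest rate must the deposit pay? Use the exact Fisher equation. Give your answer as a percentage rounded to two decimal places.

10.13%

(1 + i) = (1 + r)(1 + π) = 1.02850 × 1.07080 = 1.1013178
i = 1.1013178 − 1, so the required nominal rate is 10.13%.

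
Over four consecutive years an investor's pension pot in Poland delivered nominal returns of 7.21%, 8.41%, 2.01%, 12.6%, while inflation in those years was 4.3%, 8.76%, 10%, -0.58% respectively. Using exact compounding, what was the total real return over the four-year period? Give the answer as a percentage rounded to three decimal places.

7.613%

Nominal growth factor = 1.0721 × 1.0841 × 1.0201 × 1.1260 = 1.335014
Price-level growth factor = 1.0430 × 1.0876 × 1.1000 × 0.9942 = 1.240566
Real growth factor = 1.335014 / 1.240566 = 1.076133
Total real return = 1.076133 − 1 → 7.613%.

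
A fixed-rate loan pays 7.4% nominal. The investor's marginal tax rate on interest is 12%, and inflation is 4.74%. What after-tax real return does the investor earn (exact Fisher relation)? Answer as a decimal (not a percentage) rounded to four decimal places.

0.0169

After-tax nominal return = 7.4% × (1 − 0.12) = 6.5120%.
1 + r = 1.06512 / 1.04740 = 1.016918
After-tax real rate = 1.016918 − 1 → 0.0169.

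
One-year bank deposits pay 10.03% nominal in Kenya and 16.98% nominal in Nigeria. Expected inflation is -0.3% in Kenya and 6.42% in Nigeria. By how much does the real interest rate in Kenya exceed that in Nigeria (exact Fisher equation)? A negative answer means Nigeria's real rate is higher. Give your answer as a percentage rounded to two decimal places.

0.44%

Kenya: (1 + 0.1003)/(1 − 0.0030) − 1 = 10.3611%
Nigeria: (1 + 0.1698)/(1 + 0.0642) − 1 = 9.9229%
Differential = 10.3611% − 9.9229% = 0.4381% → 0.44%.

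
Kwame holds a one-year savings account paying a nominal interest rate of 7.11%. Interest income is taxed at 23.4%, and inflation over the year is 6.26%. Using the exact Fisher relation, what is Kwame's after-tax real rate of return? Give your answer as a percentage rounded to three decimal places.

After-tax nominal return = 7.11% × (1 − 0.234) = 5.44626%.
1 + r = 1.0544626 / 1.06260 = 0.992342
After-tax real rate = 0.992342 − 1 → -0.766%.

-0.766%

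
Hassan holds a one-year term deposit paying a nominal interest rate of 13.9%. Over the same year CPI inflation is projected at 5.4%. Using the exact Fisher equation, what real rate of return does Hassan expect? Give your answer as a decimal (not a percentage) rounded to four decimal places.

0.0806

1 + r = 1.13900 / 1.05400 = 1.080645
r = 1.080645 − 1 = 8.0645%, i.e. 0.0806.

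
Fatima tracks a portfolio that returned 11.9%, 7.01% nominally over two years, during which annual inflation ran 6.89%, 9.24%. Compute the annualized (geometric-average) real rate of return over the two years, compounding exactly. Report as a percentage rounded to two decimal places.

Nominal growth factor = 1.1190 × 1.0701 = 1.19744190
Price-level growth factor = 1.0689 × 1.0924 = 1.16766636
Real growth factor = 1.19744190 / 1.16766636 = 1.02550004
Annualized real rate = 1.02550004^(1/2) − 1 = 1.2670% → 1.27%.

1.27%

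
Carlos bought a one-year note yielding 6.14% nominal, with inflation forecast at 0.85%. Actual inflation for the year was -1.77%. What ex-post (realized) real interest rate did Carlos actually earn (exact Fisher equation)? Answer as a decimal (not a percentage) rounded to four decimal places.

Ex-post: (1 + 0.0614)/(1 − 0.0177) − 1 = 8.0525%
So the realized real rate is 0.0805.

0.0805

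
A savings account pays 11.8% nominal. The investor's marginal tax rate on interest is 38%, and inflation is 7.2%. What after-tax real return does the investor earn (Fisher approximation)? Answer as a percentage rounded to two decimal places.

After-tax nominal return = 11.8% × (1 − 0.38) = 7.3160%.
r ≈ 7.3160% − 7.2% → 0.12%.

0.12%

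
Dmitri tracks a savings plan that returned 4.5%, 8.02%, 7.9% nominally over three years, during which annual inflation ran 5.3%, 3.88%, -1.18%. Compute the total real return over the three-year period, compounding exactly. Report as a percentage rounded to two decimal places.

Compound the nominal returns: 1.0450 × 1.0802 × 1.0790 = 1.217985.
Compound inflation: 1.0530 × 1.0388 × 0.9882 = 1.080949.
Deflate: 1.217985 / 1.080949 = 1.126774.
Total real return = 1.126774 − 1 → 12.68%.

12.68%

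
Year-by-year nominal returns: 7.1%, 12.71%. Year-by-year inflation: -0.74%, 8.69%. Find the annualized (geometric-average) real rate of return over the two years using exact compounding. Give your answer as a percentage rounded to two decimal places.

Compound the nominal returns: 1.0710 × 1.1271 = 1.20712410.
Compound inflation: 0.9926 × 1.0869 = 1.07885694.
Deflate: 1.20712410 / 1.07885694 = 1.11889172.
Annualized real rate = 1.11889172^(1/2) − 1 = 5.7777% → 5.78%.

5.78%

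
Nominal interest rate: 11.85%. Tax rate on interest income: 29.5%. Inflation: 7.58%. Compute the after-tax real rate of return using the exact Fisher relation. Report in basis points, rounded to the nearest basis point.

72 basis points

After-tax nominal return = 11.85% × (1 − 0.295) = 8.35425%.
1 + r = 1.0835425 / 1.07580 = 1.007197
After-tax real rate = 1.007197 − 1 → 72 basis points.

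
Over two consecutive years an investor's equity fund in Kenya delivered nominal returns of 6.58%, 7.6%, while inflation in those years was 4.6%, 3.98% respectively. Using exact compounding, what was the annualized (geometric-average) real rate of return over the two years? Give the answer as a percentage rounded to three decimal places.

Nominal growth factor = 1.0658 × 1.0760 = 1.14680080
Price-level growth factor = 1.0460 × 1.0398 = 1.08763080
Real growth factor = 1.14680080 / 1.08763080 = 1.05440265
Annualized real rate = 1.05440265^(1/2) − 1 = 2.6841% → 2.684%.

2.684%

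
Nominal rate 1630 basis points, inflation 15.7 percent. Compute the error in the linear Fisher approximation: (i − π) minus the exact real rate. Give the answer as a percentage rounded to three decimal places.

Approximate: r ≈ 16.300% − 15.700% = 0.6000%
Exact: (1 + 0.1630)/(1 + 0.1570) − 1 = 0.5186%
Error = 0.6000% − 0.5186% = 0.0814% → 0.081%.

0.081%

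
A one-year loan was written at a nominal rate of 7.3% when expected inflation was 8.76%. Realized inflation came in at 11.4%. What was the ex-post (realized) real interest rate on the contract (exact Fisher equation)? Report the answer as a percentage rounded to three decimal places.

Ex-post: (1 + 0.0730)/(1 + 0.1140) − 1 = -3.6804%
So the realized real rate is -3.680%.

-3.680%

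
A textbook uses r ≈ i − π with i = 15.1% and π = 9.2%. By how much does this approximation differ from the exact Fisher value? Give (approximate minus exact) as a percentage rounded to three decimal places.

Approximate: r ≈ 15.100% − 9.200% = 5.9000%
Exact: (1 + 0.1510)/(1 + 0.0920) − 1 = 5.4029%
Error = 5.9000% − 5.4029% = 0.4971% → 0.497%.

0.497%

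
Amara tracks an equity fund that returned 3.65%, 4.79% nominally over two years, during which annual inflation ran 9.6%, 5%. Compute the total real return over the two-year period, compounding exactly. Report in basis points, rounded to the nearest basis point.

-562 basis points

Nominal growth factor = 1.0365 × 1.0479 = 1.086148
Price-level growth factor = 1.0960 × 1.0500 = 1.150800
Real growth factor = 1.086148 / 1.150800 = 0.943820
Total real return = 0.943820 − 1 → -562 basis points.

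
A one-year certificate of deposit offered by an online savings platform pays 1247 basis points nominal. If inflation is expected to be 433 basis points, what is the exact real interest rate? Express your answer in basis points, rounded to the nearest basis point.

1 + r = 1.12470 / 1.04330 = 1.078022
r = 1.078022 − 1 = 7.8022%, i.e. 780 basis points.

780 basis points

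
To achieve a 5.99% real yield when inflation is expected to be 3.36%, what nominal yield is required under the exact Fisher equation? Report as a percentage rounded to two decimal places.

(1 + i) = (1 + r)(1 + π) = 1.05990 × 1.03360 = 1.09551264
i = 1.09551264 − 1, so the required nominal rate is 9.55%.

9.55%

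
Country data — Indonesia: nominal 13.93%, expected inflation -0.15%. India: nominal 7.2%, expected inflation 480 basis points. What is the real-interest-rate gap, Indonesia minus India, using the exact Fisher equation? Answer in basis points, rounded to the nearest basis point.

1181 basis points

Indonesia: (1 + 0.1393)/(1 − 0.0015) − 1 = 14.1012%
India: (1 + 0.0720)/(1 + 0.0480) − 1 = 2.2901%
Differential = 14.1012% − 2.2901% = 11.8111% → 1181 basis points.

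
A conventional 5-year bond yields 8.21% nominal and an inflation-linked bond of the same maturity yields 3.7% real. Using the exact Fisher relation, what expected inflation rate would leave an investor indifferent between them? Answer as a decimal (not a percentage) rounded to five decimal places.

(1 + π) = (1 + i)/(1 + r) = 1.08210 / 1.03700 = 1.043491
Break-even inflation = 1.043491 − 1 → 0.04349.

0.04349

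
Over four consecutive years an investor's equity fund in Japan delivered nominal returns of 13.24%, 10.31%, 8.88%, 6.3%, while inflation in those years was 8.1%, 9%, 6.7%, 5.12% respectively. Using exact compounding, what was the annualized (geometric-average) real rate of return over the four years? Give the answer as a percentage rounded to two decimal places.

Nominal growth factor = 1.1324 × 1.1031 × 1.0888 × 1.0630 = 1.44575972
Price-level growth factor = 1.0810 × 1.0900 × 1.0670 × 1.0512 = 1.32160588
Real growth factor = 1.44575972 / 1.32160588 = 1.09394165
Annualized real rate = 1.09394165^(1/4) − 1 = 2.2701% → 2.27%.

2.27%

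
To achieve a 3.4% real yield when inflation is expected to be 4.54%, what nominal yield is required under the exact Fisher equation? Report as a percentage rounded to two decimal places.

(1 + i) = (1 + r)(1 + π) = 1.03400 × 1.04540 = 1.0809436
i = 1.0809436 − 1, so the required nominal rate is 8.09%.

8.09%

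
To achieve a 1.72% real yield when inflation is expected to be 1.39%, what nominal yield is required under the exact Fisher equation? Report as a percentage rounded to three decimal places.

(1 + i) = (1 + r)(1 + π) = 1.01720 × 1.01390 = 1.03133908
i = 1.03133908 − 1, so the required nominal rate is 3.134%.

3.134%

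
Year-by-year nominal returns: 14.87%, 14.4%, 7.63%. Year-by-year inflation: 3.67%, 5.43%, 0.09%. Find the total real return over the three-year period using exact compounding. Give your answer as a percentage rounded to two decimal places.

29.29%

Nominal growth factor = 1.1487 × 1.1440 × 1.0763 = 1.414380
Price-level growth factor = 1.0367 × 1.0543 × 1.0009 = 1.093977
Real growth factor = 1.414380 / 1.093977 = 1.292879
Total real return = 1.292879 − 1 → 29.29%.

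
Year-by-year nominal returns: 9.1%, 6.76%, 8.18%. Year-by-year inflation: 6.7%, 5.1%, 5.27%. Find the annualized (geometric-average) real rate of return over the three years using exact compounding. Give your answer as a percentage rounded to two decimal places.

Nominal growth factor = 1.0910 × 1.0676 × 1.0818 = 1.26002828
Price-level growth factor = 1.0670 × 1.0510 × 1.0527 = 1.18051568
Real growth factor = 1.26002828 / 1.18051568 = 1.06735413
Annualized real rate = 1.06735413^(1/3) − 1 = 2.1965% → 2.20%.

2.20%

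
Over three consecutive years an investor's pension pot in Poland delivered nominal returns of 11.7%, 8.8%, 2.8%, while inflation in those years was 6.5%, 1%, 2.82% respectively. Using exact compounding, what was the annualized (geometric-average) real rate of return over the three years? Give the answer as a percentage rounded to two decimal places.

Compound the nominal returns: 1.1170 × 1.0880 × 1.0280 = 1.24932429.
Compound inflation: 1.0650 × 1.0100 × 1.0282 = 1.10598333.
Deflate: 1.24932429 / 1.10598333 = 1.12960499.
Annualized real rate = 1.12960499^(1/3) − 1 = 4.1459% → 4.15%.

4.15%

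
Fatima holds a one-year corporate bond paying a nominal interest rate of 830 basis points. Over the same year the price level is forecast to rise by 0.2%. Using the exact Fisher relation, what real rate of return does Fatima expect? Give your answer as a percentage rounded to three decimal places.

8.084%

1 + r = 1.08300 / 1.00200 = 1.080838
r = 1.080838 − 1 = 8.0838%, i.e. 8.084%.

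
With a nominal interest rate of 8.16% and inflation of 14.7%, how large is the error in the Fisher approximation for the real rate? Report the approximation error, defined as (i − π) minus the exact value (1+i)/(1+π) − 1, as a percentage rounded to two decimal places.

Approximate: r ≈ 8.160% − 14.700% = -6.5400%
Exact: (1 + 0.0816)/(1 + 0.1470) − 1 = -5.7018%
Error = -6.5400% − (-5.7018%) = -0.8382% → -0.84%.

-0.84%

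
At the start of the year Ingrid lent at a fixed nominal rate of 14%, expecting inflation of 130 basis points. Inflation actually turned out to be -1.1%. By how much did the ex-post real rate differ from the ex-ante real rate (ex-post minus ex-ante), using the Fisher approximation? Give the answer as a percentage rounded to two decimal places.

2.40%

Ex-ante: 14% − 1.3% = 12.700%
Ex-post: 14% − (-1.1%) = 15.100%
Difference (ex-post − ex-ante) = 2.4000% → 2.40%.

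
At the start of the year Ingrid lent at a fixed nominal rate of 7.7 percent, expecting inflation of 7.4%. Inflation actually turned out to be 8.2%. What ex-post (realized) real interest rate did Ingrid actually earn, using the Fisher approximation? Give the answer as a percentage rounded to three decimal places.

Ex-post: 7.7% − 8.2% = -0.500%
So the realized real rate is -0.500%.

-0.500%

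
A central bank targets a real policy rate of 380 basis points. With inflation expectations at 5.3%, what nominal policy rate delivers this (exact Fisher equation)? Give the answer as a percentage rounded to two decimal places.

(1 + i) = (1 + r)(1 + π) = 1.03800 × 1.05300 = 1.093014
i = 1.093014 − 1, so the required nominal rate is 9.30%.

9.30%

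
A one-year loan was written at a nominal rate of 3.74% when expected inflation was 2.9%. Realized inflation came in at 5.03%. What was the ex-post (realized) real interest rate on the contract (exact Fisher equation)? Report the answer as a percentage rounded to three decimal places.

-1.228%

Ex-post: (1 + 0.0374)/(1 + 0.0503) − 1 = -1.2282%
So the realized real rate is -1.228%.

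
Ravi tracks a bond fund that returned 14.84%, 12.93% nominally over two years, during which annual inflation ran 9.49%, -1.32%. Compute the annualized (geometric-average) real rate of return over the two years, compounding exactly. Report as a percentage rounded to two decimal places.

9.56%

Compound the nominal returns: 1.1484 × 1.1293 = 1.29688812.
Compound inflation: 1.0949 × 0.9868 = 1.08044732.
Deflate: 1.29688812 / 1.08044732 = 1.20032518.
Annualized real rate = 1.20032518^(1/2) − 1 = 9.5594% → 9.56%.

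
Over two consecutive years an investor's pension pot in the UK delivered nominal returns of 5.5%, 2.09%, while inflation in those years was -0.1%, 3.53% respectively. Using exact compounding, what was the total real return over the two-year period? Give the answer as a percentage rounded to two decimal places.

Compound the nominal returns: 1.0550 × 1.0209 = 1.077050.
Compound inflation: 0.9990 × 1.0353 = 1.034265.
Deflate: 1.077050 / 1.034265 = 1.041367.
Total real return = 1.041367 − 1 → 4.14%.

4.14%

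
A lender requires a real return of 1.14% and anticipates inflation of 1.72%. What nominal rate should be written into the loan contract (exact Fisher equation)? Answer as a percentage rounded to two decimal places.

2.88%

(1 + i) = (1 + r)(1 + π) = 1.01140 × 1.01720 = 1.02879608
i = 1.02879608 − 1, so the required nominal rate is 2.88%.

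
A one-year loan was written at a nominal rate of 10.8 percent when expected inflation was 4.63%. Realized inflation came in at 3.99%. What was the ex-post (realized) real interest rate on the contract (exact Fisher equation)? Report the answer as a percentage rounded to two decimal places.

6.55%

Ex-post: (1 + 0.1080)/(1 + 0.0399) − 1 = 6.5487%
So the realized real rate is 6.55%.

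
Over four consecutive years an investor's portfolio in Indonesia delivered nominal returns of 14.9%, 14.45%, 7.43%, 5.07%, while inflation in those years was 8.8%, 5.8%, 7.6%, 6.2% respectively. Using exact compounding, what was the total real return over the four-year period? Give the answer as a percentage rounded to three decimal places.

12.847%

Nominal growth factor = 1.1490 × 1.1445 × 1.0743 × 1.0507 = 1.484363
Price-level growth factor = 1.0880 × 1.0580 × 1.0760 × 1.0620 = 1.315380
Real growth factor = 1.484363 / 1.315380 = 1.128467
Total real return = 1.128467 − 1 → 12.847%.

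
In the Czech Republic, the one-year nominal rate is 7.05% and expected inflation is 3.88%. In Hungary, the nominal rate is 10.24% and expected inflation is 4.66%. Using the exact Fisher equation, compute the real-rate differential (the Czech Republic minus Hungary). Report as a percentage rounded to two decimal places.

-2.28%

The Czech Republic: (1 + 0.0705)/(1 + 0.0388) − 1 = 3.0516%
Hungary: (1 + 0.1024)/(1 + 0.0466) − 1 = 5.3315%
Differential = 3.0516% − 5.3315% = -2.2800% → -2.28%.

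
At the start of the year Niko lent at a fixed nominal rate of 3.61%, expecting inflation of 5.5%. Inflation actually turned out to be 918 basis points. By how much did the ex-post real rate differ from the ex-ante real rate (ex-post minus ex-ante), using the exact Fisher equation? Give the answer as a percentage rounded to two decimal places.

-3.31%

Ex-ante: (1 + 0.0361)/(1 + 0.0550) − 1 = -1.7915%
Ex-post: (1 + 0.0361)/(1 + 0.0918) − 1 = -5.1017%
Difference (ex-post − ex-ante) = -3.3102% → -3.31%.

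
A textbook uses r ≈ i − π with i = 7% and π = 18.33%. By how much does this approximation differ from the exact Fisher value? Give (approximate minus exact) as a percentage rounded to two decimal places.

-1.76%

Approximate: r ≈ 7.000% − 18.330% = -11.3300%
Exact: (1 + 0.0700)/(1 + 0.1833) − 1 = -9.5749%
Error = -11.3300% − (-9.5749%) = -1.7551% → -1.76%.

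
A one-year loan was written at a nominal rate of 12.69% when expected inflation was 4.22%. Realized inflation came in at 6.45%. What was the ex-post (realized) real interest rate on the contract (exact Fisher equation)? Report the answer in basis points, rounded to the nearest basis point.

Ex-post: (1 + 0.1269)/(1 + 0.0645) − 1 = 5.8619%
So the realized real rate is 586 basis points.

586 basis points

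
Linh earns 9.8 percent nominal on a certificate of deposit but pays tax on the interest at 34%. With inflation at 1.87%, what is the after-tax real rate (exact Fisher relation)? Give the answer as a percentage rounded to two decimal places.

4.51%

After-tax nominal return = 9.8% × (1 − 0.34) = 6.4680%.
1 + r = 1.06468 / 1.01870 = 1.045136
After-tax real rate = 1.045136 − 1 → 4.51%.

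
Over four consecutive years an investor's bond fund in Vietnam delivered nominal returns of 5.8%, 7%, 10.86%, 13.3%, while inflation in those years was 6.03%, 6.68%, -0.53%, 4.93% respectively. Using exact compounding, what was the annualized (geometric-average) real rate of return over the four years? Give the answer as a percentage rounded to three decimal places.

Nominal growth factor = 1.0580 × 1.0700 × 1.1086 × 1.1330 = 1.42191694
Price-level growth factor = 1.0603 × 1.0668 × 0.9947 × 1.0493 = 1.18060212
Real growth factor = 1.42191694 / 1.18060212 = 1.20439979
Annualized real rate = 1.20439979^(1/4) − 1 = 4.7593% → 4.759%.

4.759%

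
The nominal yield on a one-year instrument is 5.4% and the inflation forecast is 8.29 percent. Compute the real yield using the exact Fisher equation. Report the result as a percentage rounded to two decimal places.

By the Fisher identity, 1 + r = (1 + i)/(1 + π).
1 + r = 1.05400 / 1.08290 = 0.973312
r = 0.973312 − 1 = -2.6688%, i.e. -2.67%.

-2.67%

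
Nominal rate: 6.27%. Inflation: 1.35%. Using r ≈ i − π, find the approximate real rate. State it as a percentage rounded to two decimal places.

r ≈ i − π = 6.27% − 1.35% = 4.92%.

4.92%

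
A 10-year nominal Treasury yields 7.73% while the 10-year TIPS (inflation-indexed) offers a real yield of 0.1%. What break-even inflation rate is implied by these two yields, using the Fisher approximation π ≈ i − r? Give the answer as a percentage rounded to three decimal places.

7.630%

π ≈ i − r = 7.73% − 0.1% → 7.630%.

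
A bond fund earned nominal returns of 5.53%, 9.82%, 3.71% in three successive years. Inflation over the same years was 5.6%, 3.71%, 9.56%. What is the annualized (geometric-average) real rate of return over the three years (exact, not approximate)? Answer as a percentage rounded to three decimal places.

0.057%

Compound the nominal returns: 1.0553 × 1.0982 × 1.0371 = 1.20192678.
Compound inflation: 1.0560 × 1.0371 × 1.0956 = 1.19987658.
Deflate: 1.20192678 / 1.19987658 = 1.00170868.
Annualized real rate = 1.00170868^(1/3) − 1 = 0.0569% → 0.057%.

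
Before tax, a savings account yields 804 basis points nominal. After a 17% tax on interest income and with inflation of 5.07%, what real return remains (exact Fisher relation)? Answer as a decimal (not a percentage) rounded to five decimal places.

0.01526

After-tax nominal return = 8.04% × (1 − 0.17) = 6.6732%.
1 + r = 1.066732 / 1.05070 = 1.015258
After-tax real rate = 1.015258 − 1 → 0.01526.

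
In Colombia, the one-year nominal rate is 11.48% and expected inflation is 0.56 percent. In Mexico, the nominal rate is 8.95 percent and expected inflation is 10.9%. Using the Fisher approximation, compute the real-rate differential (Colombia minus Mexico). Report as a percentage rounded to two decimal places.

12.87%

Colombia: 11.48% − 0.56% = 10.920%
Mexico: 8.95% − 10.9% = -1.950%
Differential = 12.870% → 12.87%.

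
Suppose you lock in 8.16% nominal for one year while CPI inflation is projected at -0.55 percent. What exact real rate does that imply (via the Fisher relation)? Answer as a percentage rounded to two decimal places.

1 + r = 1.08160 / 0.99450 = 1.087582
r = 1.087582 − 1 = 8.7582%, i.e. 8.76%.

8.76%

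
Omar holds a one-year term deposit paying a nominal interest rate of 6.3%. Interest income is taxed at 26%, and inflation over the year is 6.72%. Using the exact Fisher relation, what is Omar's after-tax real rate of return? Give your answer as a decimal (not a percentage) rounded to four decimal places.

-0.0193

After-tax nominal return = 6.3% × (1 − 0.26) = 4.6620%.
1 + r = 1.04662 / 1.06720 = 0.980716
After-tax real rate = 0.980716 − 1 → -0.0193.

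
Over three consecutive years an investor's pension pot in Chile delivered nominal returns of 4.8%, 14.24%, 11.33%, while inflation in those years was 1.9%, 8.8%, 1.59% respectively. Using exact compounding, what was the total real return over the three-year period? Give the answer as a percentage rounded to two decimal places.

18.34%

Nominal growth factor = 1.0480 × 1.1424 × 1.1133 = 1.332882
Price-level growth factor = 1.0190 × 1.0880 × 1.0159 = 1.126300
Real growth factor = 1.332882 / 1.126300 = 1.183417
Total real return = 1.183417 − 1 → 18.34%.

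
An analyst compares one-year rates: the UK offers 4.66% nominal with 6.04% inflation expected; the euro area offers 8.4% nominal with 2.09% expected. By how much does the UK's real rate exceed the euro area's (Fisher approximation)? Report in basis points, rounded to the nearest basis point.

The UK: 4.66% − 6.04% = -1.380%
The euro area: 8.4% − 2.09% = 6.310%
Differential = -7.690% → -769 basis points.

-769 basis points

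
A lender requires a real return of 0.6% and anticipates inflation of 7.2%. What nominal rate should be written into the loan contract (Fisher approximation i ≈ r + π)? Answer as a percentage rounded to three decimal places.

7.800%

i ≈ r + π = 0.6% + 7.2% = 7.800%.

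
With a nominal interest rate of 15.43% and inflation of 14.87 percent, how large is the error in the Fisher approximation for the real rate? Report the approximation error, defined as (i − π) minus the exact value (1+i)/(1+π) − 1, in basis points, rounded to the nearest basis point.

7 basis points

Approximate: r ≈ 15.430% − 14.870% = 0.5600%
Exact: (1 + 0.1543)/(1 + 0.1487) − 1 = 0.4875%
Error = 0.5600% − 0.4875% = 0.0725% → 7 basis points.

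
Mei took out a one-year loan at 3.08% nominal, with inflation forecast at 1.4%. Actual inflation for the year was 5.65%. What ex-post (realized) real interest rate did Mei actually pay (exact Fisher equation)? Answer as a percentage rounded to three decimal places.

-2.433%

Ex-post: (1 + 0.0308)/(1 + 0.0565) − 1 = -2.4326%
So the realized real rate is -2.433%.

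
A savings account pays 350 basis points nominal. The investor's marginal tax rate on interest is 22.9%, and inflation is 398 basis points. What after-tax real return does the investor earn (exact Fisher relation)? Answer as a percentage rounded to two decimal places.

-1.23%

After-tax nominal return = 3.5% × (1 − 0.229) = 2.6985%.
1 + r = 1.026985 / 1.03980 = 0.987676
After-tax real rate = 0.987676 − 1 → -1.23%.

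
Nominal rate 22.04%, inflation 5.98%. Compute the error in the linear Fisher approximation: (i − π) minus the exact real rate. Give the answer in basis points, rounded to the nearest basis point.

Approximate: r ≈ 22.040% − 5.980% = 16.0600%
Exact: (1 + 0.2204)/(1 + 0.0598) − 1 = 15.1538%
Error = 16.0600% − 15.1538% = 0.9062% → 91 basis points.

91 basis points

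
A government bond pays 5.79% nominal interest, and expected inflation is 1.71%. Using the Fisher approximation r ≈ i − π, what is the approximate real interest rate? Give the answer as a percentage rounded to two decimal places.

4.08%

r ≈ i − π = 5.79% − 1.71% = 4.08%.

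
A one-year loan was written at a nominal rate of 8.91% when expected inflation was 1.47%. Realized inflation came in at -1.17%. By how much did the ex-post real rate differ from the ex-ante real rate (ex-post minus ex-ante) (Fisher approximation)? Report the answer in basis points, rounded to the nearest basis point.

264 basis points

Ex-ante: 8.91% − 1.47% = 7.440%
Ex-post: 8.91% − (-1.17%) = 10.080%
Difference (ex-post − ex-ante) = 2.6400% → 264 basis points.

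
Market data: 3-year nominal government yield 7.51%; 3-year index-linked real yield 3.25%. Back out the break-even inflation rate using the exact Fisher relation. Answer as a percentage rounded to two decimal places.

4.13%

(1 + π) = (1 + i)/(1 + r) = 1.07510 / 1.03250 = 1.041259
Break-even inflation = 1.041259 − 1 → 4.13%.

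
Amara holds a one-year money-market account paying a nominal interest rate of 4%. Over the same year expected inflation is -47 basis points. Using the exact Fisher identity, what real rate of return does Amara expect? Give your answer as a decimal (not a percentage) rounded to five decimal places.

By the Fisher identity, 1 + r = (1 + i)/(1 + π).
1 + r = 1.04000 / 0.99530 = 1.044911
r = 1.044911 − 1 = 4.4911%, i.e. 0.04491.

0.04491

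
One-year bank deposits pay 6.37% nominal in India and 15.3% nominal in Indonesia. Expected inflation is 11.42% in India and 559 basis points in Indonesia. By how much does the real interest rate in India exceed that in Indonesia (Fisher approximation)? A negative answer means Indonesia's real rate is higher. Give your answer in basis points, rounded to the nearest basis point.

-1476 basis points

India: 6.37% − 11.42% = -5.050%
Indonesia: 15.3% − 5.59% = 9.710%
Differential = -14.760% → -1476 basis points.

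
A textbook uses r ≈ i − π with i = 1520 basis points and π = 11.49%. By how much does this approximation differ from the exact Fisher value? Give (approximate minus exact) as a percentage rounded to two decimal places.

Approximate: r ≈ 15.200% − 11.490% = 3.7100%
Exact: (1 + 0.1520)/(1 + 0.1149) − 1 = 3.3277%
Error = 3.7100% − 3.3277% = 0.3823% → 0.38%.

0.38%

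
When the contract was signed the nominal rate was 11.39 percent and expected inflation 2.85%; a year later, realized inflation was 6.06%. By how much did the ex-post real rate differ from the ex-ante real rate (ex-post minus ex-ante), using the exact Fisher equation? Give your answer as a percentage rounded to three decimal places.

-3.278%

Ex-ante: (1 + 0.1139)/(1 + 0.0285) − 1 = 8.3034%
Ex-post: (1 + 0.1139)/(1 + 0.0606) − 1 = 5.0255%
Difference (ex-post − ex-ante) = -3.2779% → -3.278%.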